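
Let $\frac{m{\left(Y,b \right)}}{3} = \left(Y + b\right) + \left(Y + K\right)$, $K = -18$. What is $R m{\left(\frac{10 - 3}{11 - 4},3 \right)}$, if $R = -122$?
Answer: $4758$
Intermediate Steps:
$m{\left(Y,b \right)} = -54 + 3 b + 6 Y$ ($m{\left(Y,b \right)} = 3 \left(\left(Y + b\right) + \left(Y - 18\right)\right) = 3 \left(\left(Y + b\right) + \left(-18 + Y\right)\right) = 3 \left(-18 + b + 2 Y\right) = -54 + 3 b + 6 Y$)
$R m{\left(\frac{10 - 3}{11 - 4},3 \right)} = - 122 \left(-54 + 3 \cdot 3 + 6 \frac{10 - 3}{11 - 4}\right) = - 122 \left(-54 + 9 + 6 \cdot \frac{7}{7}\right) = - 122 \left(-54 + 9 + 6 \cdot 7 \cdot \frac{1}{7}\right) = - 122 \left(-54 + 9 + 6 \cdot 1\right) = - 122 \left(-54 + 9 + 6\right) = \left(-122\right) \left(-39\right) = 4758$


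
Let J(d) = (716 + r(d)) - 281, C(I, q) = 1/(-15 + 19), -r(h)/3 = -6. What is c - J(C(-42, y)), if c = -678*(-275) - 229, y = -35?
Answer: 185768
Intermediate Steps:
r(h) = 18 (r(h) = -3*(-6) = 18)
c = 186221 (c = 186450 - 229 = 186221)
C(I, q) = ¼ (C(I, q) = 1/4 = ¼)
J(d) = 453 (J(d) = (716 + 18) - 281 = 734 - 281 = 453)
c - J(C(-42, y)) = 186221 - 1*453 = 186221 - 453 = 185768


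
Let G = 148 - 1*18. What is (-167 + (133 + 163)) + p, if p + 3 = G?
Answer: 256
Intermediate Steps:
G = 130 (G = 148 - 18 = 130)
p = 127 (p = -3 + 130 = 127)
(-167 + (133 + 163)) + p = (-167 + (133 + 163)) + 127 = (-167 + 296) + 127 = 129 + 127 = 256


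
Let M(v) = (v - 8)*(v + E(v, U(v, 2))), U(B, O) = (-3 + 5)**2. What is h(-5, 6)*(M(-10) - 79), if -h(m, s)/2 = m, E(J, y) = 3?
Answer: 470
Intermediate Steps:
U(B, O) = 4 (U(B, O) = 2**2 = 4)
h(m, s) = -2*m
M(v) = (-8 + v)*(3 + v) (M(v) = (v - 8)*(v + 3) = (-8 + v)*(3 + v))
h(-5, 6)*(M(-10) - 79) = (-2*(-5))*((-24 + (-10)**2 - 5*(-10)) - 79) = 10*((-24 + 100 + 50) - 79) = 10*(126 - 79) = 10*47 = 470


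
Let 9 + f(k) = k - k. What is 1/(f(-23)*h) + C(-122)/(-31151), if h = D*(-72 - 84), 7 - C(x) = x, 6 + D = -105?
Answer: -20135027/4854696444 ≈ -0.0041475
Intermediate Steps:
D = -111 (D = -6 - 105 = -111)
C(x) = 7 - x
f(k) = -9 (f(k) = -9 + (k - k) = -9 + 0 = -9)
h = 17316 (h = -111*(-72 - 84) = -111*(-156) = 17316)
1/(f(-23)*h) + C(-122)/(-31151) = 1/(-9*17316) + (7 - 1*(-122))/(-31151) = -1/9*1/17316 + (7 + 122)*(-1/31151) = -1/155844 + 129*(-1/31151) = -1/155844 - 129/31151 = -20135027/4854696444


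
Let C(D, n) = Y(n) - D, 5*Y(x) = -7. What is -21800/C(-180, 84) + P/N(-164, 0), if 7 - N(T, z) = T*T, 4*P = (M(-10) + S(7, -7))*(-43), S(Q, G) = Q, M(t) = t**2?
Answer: -11719495307/96047508 ≈ -122.02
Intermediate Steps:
Y(x) = -7/5 (Y(x) = (1/5)*(-7) = -7/5)
C(D, n) = -7/5 - D
P = -4601/4 (P = (((-10)**2 + 7)*(-43))/4 = ((100 + 7)*(-43))/4 = (107*(-43))/4 = (1/4)*(-4601) = -4601/4 ≈ -1150.3)
N(T, z) = 7 - T**2 (N(T, z) = 7 - T*T = 7 - T**2)
-21800/C(-180, 84) + P/N(-164, 0) = -21800/(-7/5 - 1*(-180)) - 4601/(4*(7 - 1*(-164)**2)) = -21800/(-7/5 + 180) - 4601/(4*(7 - 1*26896)) = -21800/893/5 - 4601/(4*(7 - 26896)) = -21800*5/893 - 4601/4/(-26889) = -109000/893 - 4601/4*(-1/26889) = -109000/893 + 4601/107556 = -11719495307/96047508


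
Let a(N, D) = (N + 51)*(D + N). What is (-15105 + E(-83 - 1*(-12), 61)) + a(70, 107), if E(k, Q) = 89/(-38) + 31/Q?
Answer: 14626965/2318 ≈ 6310.2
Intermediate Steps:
a(N, D) = (51 + N)*(D + N)
E(k, Q) = -89/38 + 31/Q (E(k, Q) = 89*(-1/38) + 31/Q = -89/38 + 31/Q)
(-15105 + E(-83 - 1*(-12), 61)) + a(70, 107) = (-15105 + (-89/38 + 31/61)) + (70² + 51*107 + 51*70 + 107*70) = (-15105 + (-89/38 + 31*(1/61))) + (4900 + 5457 + 3570 + 7490) = (-15105 + (-89/38 + 31/61)) + 21417 = (-15105 - 4251/2318) + 21417 = -35017641/2318 + 21417 = 14626965/2318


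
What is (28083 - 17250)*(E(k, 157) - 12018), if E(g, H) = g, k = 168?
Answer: -128371050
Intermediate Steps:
(28083 - 17250)*(E(k, 157) - 12018) = (28083 - 17250)*(168 - 12018) = 10833*(-11850) = -128371050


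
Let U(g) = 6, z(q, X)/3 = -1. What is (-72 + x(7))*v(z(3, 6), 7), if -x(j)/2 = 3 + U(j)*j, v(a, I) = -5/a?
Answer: -270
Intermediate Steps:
z(q, X) = -3 (z(q, X) = 3*(-1) = -3)
x(j) = -6 - 12*j (x(j) = -2*(3 + 6*j) = -6 - 12*j)
(-72 + x(7))*v(z(3, 6), 7) = (-72 + (-6 - 12*7))*(-5/(-3)) = (-72 + (-6 - 84))*(-5*(-⅓)) = (-72 - 90)*(5/3) = -162*5/3 = -270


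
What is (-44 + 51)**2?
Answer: 49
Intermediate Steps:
(-44 + 51)**2 = 7**2 = 49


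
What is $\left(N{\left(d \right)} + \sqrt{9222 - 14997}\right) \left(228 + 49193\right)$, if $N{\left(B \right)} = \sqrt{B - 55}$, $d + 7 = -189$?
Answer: $49421 i \left(\sqrt{251} + 5 \sqrt{231}\right) \approx 4.5386 \cdot 10^{6} i$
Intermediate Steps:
$d = -196$ ($d = -7 - 189 = -196$)
$N{\left(B \right)} = \sqrt{-55 + B}$
$\left(N{\left(d \right)} + \sqrt{9222 - 14997}\right) \left(228 + 49193\right) = \left(\sqrt{-55 - 196} + \sqrt{9222 - 14997}\right) \left(228 + 49193\right) = \left(\sqrt{-251} + \sqrt{-5775}\right) 49421 = \left(i \sqrt{251} + 5 i \sqrt{231}\right) 49421 = 49421 i \sqrt{251} + 247105 i \sqrt{231}$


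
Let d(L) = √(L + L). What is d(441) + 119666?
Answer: 119666 + 21*√2 ≈ 1.1970e+5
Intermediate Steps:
d(L) = √2*√L (d(L) = √(2*L) = √2*√L)
d(441) + 119666 = √2*√441 + 119666 = √2*21 + 119666 = 21*√2 + 119666 = 119666 + 21*√2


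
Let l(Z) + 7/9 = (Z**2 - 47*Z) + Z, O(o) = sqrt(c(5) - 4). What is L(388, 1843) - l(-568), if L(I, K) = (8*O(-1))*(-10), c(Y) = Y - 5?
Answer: -3138761/9 - 160*I ≈ -3.4875e+5 - 160.0*I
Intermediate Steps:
c(Y) = -5 + Y
O(o) = 2*I (O(o) = sqrt((-5 + 5) - 4) = sqrt(0 - 4) = sqrt(-4) = 2*I)
L(I, K) = -160*I (L(I, K) = (8*(2*I))*(-10) = (16*I)*(-10) = -160*I)
l(Z) = -7/9 + Z**2 - 46*Z (l(Z) = -7/9 + ((Z**2 - 47*Z) + Z) = -7/9 + (Z**2 - 46*Z) = -7/9 + Z**2 - 46*Z)
L(388, 1843) - l(-568) = -160*I - (-7/9 + (-568)**2 - 46*(-568)) = -160*I - (-7/9 + 322624 + 26128) = -160*I - 1*3138761/9 = -160*I - 3138761/9 = -3138761/9 - 160*I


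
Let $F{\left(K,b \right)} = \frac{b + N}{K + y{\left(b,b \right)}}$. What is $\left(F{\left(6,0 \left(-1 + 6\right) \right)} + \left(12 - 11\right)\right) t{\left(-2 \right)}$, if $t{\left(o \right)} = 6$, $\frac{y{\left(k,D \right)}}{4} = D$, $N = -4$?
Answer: $2$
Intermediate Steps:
$y{\left(k,D \right)} = 4 D$
$F{\left(K,b \right)} = \frac{-4 + b}{K + 4 b}$ ($F{\left(K,b \right)} = \frac{b - 4}{K + 4 b} = \frac{-4 + b}{K + 4 b}$)
$\left(F{\left(6,0 \left(-1 + 6\right) \right)} + \left(12 - 11\right)\right) t{\left(-2 \right)} = \left(\frac{-4 + 0 \left(-1 + 6\right)}{6 + 4 \cdot 0 \left(-1 + 6\right)} + \left(12 - 11\right)\right) 6 = \left(\frac{-4 + 0 \cdot 5}{6 + 4 \cdot 0 \cdot 5} + \left(12 - 11\right)\right) 6 = \left(\frac{-4 + 0}{6 + 4 \cdot 0} + 1\right) 6 = \left(\frac{1}{6 + 0} \left(-4\right) + 1\right) 6 = \left(\frac{1}{6} \left(-4\right) + 1\right) 6 = \left(- \frac{2}{3} + 1\right) 6 = \frac{1}{3} \cdot 6 = 2$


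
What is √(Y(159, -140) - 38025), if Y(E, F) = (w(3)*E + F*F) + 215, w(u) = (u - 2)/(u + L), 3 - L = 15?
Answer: I*√164049/3 ≈ 135.01*I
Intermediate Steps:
L = -12 (L = 3 - 1*15 = 3 - 15 = -12)
w(u) = (-2 + u)/(-12 + u) (w(u) = (u - 2)/(u - 12) = (-2 + u)/(-12 + u))
Y(E, F) = 215 + F² - E/9 (Y(E, F) = (((-2 + 3)/(-12 + 3))*E + F*F) + 215 = ((1/(-9))*E + F²) + 215 = ((-⅑*1)*E + F²) + 215 = (-E/9 + F²) + 215 = (F² - E/9) + 215 = 215 + F² - E/9)
√(Y(159, -140) - 38025) = √((215 + (-140)² - ⅑*159) - 38025) = √((215 + 19600 - 53/3) - 38025) = √(59392/3 - 38025) = √(-54683/3) = I*√164049/3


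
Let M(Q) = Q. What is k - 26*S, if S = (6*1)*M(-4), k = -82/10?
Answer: 3079/5 ≈ 615.80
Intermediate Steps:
k = -41/5 (k = -82*⅒ = -41/5 ≈ -8.2000)
S = -24 (S = (6*1)*(-4) = 6*(-4) = -24)
k - 26*S = -41/5 - 26*(-24) = -41/5 + 624 = 3079/5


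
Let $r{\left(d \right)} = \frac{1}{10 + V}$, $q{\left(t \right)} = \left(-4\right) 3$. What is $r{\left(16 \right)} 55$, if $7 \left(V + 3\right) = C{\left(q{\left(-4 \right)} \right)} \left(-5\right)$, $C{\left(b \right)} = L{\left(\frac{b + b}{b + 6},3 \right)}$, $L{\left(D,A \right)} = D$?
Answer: $\frac{385}{29} \approx 13.276$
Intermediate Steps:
$q{\left(t \right)} = -12$
$C{\left(b \right)} = \frac{2 b}{6 + b}$ ($C{\left(b \right)} = \frac{b + b}{b + 6} = \frac{2 b}{6 + b}$)
$V = - \frac{41}{7}$ ($V = -3 + \frac{2 \left(-12\right) \frac{1}{6 - 12} \left(-5\right)}{7} = -3 + \frac{2 \left(-12\right) \frac{1}{-6} \left(-5\right)}{7} = -3 + \frac{2 \left(-12\right) \left(- \frac{1}{6}\right) \left(-5\right)}{7} = -3 + \frac{4 \left(-5\right)}{7} = -3 + \frac{1}{7} \left(-20\right) = -3 - \frac{20}{7} = - \frac{41}{7} \approx -5.8571$)
$r{\left(d \right)} = \frac{7}{29}$ ($r{\left(d \right)} = \frac{1}{10 - \frac{41}{7}} = \frac{1}{\frac{29}{7}} = \frac{7}{29}$)
$r{\left(16 \right)} 55 = \frac{7}{29} \cdot 55 = \frac{385}{29}$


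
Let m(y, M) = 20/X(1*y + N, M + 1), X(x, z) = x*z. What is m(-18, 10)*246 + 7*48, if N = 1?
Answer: 57912/187 ≈ 309.69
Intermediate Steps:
m(y, M) = 20/((1 + M)*(1 + y)) (m(y, M) = 20/(((1*y + 1)*(M + 1))) = 20/(((y + 1)*(1 + M))) = 20/(((1 + y)*(1 + M))) = 20/(((1 + M)*(1 + y))) = 20*(1/((1 + M)*(1 + y))) = 20/((1 + M)*(1 + y)))
m(-18, 10)*246 + 7*48 = (20/((1 + 10)*(1 - 18)))*246 + 7*48 = (20/(11*(-17)))*246 + 336 = (20*(1/11)*(-1/17))*246 + 336 = -20/187*246 + 336 = -4920/187 + 336 = 57912/187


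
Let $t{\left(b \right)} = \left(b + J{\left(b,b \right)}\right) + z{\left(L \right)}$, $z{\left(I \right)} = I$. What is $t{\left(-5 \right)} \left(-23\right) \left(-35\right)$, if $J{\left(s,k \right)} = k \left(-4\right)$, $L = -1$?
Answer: $11270$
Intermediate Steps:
$J{\left(s,k \right)} = - 4 k$
$t{\left(b \right)} = -1 - 3 b$ ($t{\left(b \right)} = \left(b - 4 b\right) - 1 = - 3 b - 1 = -1 - 3 b$)
$t{\left(-5 \right)} \left(-23\right) \left(-35\right) = \left(-1 - -15\right) \left(-23\right) \left(-35\right) = \left(-1 + 15\right) \left(-23\right) \left(-35\right) = 14 \left(-23\right) \left(-35\right) = \left(-322\right) \left(-35\right) = 11270$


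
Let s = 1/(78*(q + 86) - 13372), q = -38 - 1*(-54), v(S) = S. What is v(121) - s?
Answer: 655337/5416 ≈ 121.00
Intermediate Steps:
q = 16 (q = -38 + 54 = 16)
s = -1/5416 (s = 1/(78*(16 + 86) - 13372) = 1/(78*102 - 13372) = 1/(7956 - 13372) = 1/(-5416) = -1/5416 ≈ -0.00018464)
v(121) - s = 121 - 1*(-1/5416) = 121 + 1/5416 = 655337/5416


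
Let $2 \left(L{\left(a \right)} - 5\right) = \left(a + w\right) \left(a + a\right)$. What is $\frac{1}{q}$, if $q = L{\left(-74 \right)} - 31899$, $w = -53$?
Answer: $- \frac{1}{22496} \approx -4.4452 \cdot 10^{-5}$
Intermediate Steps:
$L{\left(a \right)} = 5 + a \left(-53 + a\right)$ ($L{\left(a \right)} = 5 + \frac{\left(a - 53\right) \left(a + a\right)}{2} = 5 + \frac{\left(-53 + a\right) 2 a}{2} = 5 + \frac{2 a \left(-53 + a\right)}{2} = 5 + a \left(-53 + a\right)$)
$q = -22496$ ($q = \left(5 + \left(-74\right)^{2} - -3922\right) - 31899 = \left(5 + 5476 + 3922\right) - 31899 = 9403 - 31899 = -22496$)
$\frac{1}{q} = \frac{1}{-22496} = - \frac{1}{22496}$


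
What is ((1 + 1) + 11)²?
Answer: 169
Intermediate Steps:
((1 + 1) + 11)² = (2 + 11)² = 13² = 169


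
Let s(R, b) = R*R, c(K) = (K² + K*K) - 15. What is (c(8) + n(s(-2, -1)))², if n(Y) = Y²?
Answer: 16641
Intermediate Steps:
c(K) = -15 + 2*K² (c(K) = (K² + K²) - 15 = 2*K² - 15 = -15 + 2*K²)
s(R, b) = R²
(c(8) + n(s(-2, -1)))² = ((-15 + 2*8²) + ((-2)²)²)² = ((-15 + 2*64) + 4²)² = ((-15 + 128) + 16)² = (113 + 16)² = 129² = 16641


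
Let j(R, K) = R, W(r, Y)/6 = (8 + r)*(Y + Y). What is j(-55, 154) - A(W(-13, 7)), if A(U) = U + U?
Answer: 785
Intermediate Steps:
W(r, Y) = 12*Y*(8 + r) (W(r, Y) = 6*((8 + r)*(Y + Y)) = 6*((8 + r)*(2*Y)) = 6*(2*Y*(8 + r)) = 12*Y*(8 + r))
A(U) = 2*U
j(-55, 154) - A(W(-13, 7)) = -55 - 2*12*7*(8 - 13) = -55 - 2*12*7*(-5) = -55 - 2*(-420) = -55 - 1*(-840) = -55 + 840 = 785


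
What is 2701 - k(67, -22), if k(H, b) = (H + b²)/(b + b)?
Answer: 119395/44 ≈ 2713.5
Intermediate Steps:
k(H, b) = (H + b²)/(2*b) (k(H, b) = (H + b²)/((2*b)) = (H + b²)*(1/(2*b)) = (H + b²)/(2*b))
2701 - k(67, -22) = 2701 - (67 + (-22)²)/(2*(-22)) = 2701 - (-1)*(67 + 484)/(2*22) = 2701 - (-1)*551/(2*22) = 2701 - 1*(-551/44) = 2701 + 551/44 = 119395/44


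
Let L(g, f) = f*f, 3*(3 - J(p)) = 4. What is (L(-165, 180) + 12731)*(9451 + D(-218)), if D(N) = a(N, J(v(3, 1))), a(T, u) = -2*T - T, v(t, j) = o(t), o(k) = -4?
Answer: 456048755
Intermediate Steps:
v(t, j) = -4
J(p) = 5/3 (J(p) = 3 - ⅓*4 = 3 - 4/3 = 5/3)
L(g, f) = f²
a(T, u) = -3*T
D(N) = -3*N
(L(-165, 180) + 12731)*(9451 + D(-218)) = (180² + 12731)*(9451 - 3*(-218)) = (32400 + 12731)*(9451 + 654) = 45131*10105 = 456048755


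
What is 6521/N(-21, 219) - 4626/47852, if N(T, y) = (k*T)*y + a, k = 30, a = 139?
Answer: -474824549/3297744506 ≈ -0.14398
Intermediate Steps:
N(T, y) = 139 + 30*T*y (N(T, y) = (30*T)*y + 139 = 30*T*y + 139 = 139 + 30*T*y)
6521/N(-21, 219) - 4626/47852 = 6521/(139 + 30*(-21)*219) - 4626/47852 = 6521/(139 - 137970) - 4626*1/47852 = 6521/(-137831) - 2313/23926 = 6521*(-1/137831) - 2313/23926 = -6521/137831 - 2313/23926 = -474824549/3297744506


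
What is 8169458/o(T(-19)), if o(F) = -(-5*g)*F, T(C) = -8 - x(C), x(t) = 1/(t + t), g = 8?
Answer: -77609851/3030 ≈ -25614.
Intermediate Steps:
x(t) = 1/(2*t)
T(C) = -8 - 1/(2*C)
o(F) = 40*F (o(F) = -(-5*8)*F = -(-40)*F = 40*F)
8169458/o(T(-19)) = 8169458/((40*(-8 - ½/(-19)))) = 8169458/((40*(-8 - ½*(-1/19)))) = 8169458/((40*(-8 + 1/38))) = 8169458/((40*(-303/38))) = 8169458/(-6060/19) = 8169458*(-19/6060) = -77609851/3030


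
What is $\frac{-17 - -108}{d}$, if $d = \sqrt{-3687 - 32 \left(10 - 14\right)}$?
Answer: $- \frac{91 i \sqrt{3559}}{3559} \approx - 1.5254 i$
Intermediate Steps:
$d = i \sqrt{3559}$ ($d = \sqrt{-3687 - -128} = \sqrt{-3687 + 128} = \sqrt{-3559} = i \sqrt{3559} \approx 59.657 i$)
$\frac{-17 - -108}{d} = \frac{-17 - -108}{i \sqrt{3559}} = \left(-17 + 108\right) \left(- \frac{i \sqrt{3559}}{3559}\right) = 91 \left(- \frac{i \sqrt{3559}}{3559}\right) = - \frac{91 i \sqrt{3559}}{3559}$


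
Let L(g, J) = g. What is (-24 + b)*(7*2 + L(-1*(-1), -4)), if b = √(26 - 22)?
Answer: -330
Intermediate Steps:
b = 2 (b = √4 = 2)
(-24 + b)*(7*2 + L(-1*(-1), -4)) = (-24 + 2)*(7*2 - 1*(-1)) = -22*(14 + 1) = -22*15 = -330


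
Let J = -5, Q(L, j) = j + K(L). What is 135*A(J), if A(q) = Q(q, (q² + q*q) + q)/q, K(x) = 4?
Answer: -1323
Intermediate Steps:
Q(L, j) = 4 + j (Q(L, j) = j + 4 = 4 + j)
A(q) = (4 + q + 2*q²)/q (A(q) = (4 + ((q² + q*q) + q))/q = (4 + ((q² + q²) + q))/q = (4 + (2*q² + q))/q = (4 + (q + 2*q²))/q = (4 + q + 2*q²)/q)
135*A(J) = 135*(1 + 2*(-5) + 4/(-5)) = 135*(1 - 10 + 4*(-⅕)) = 135*(1 - 10 - ⅘) = 135*(-49/5) = -1323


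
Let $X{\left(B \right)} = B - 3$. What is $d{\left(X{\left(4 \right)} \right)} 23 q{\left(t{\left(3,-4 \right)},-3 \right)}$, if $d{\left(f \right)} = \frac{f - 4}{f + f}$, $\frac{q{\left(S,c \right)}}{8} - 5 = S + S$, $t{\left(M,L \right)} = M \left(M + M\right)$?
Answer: $-11316$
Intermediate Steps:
$X{\left(B \right)} = -3 + B$
$t{\left(M,L \right)} = 2 M^{2}$ ($t{\left(M,L \right)} = M 2 M = 2 M^{2}$)
$q{\left(S,c \right)} = 40 + 16 S$ ($q{\left(S,c \right)} = 40 + 8 \left(S + S\right) = 40 + 8 \cdot 2 S = 40 + 16 S$)
$d{\left(f \right)} = \frac{-4 + f}{2 f}$
$d{\left(X{\left(4 \right)} \right)} 23 q{\left(t{\left(3,-4 \right)},-3 \right)} = \frac{-4 + \left(-3 + 4\right)}{2 \left(-3 + 4\right)} 23 \left(40 + 16 \cdot 2 \cdot 3^{2}\right) = \frac{-4 + 1}{2 \cdot 1} \cdot 23 \left(40 + 16 \cdot 2 \cdot 9\right) = \frac{1}{2} \cdot 1 \left(-3\right) 23 \left(40 + 16 \cdot 18\right) = \left(- \frac{3}{2}\right) 23 \left(40 + 288\right) = \left(- \frac{69}{2}\right) 328 = -11316$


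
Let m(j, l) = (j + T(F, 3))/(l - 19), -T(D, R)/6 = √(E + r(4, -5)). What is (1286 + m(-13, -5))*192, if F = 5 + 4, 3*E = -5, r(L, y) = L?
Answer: 247016 + 16*√21 ≈ 2.4709e+5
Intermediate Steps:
E = -5/3 (E = (⅓)*(-5) = -5/3 ≈ -1.6667)
F = 9
T(D, R) = -2*√21 (T(D, R) = -6*√(-5/3 + 4) = -2*√21)
m(j, l) = (j - 2*√21)/(-19 + l) (m(j, l) = (j - 2*√21)/(l - 19) = (j - 2*√21)/(-19 + l))
(1286 + m(-13, -5))*192 = (1286 + (-13 - 2*√21)/(-19 - 5))*192 = (1286 + (-13 - 2*√21)/(-24))*192 = (1286 - (-13 - 2*√21)/24)*192 = (1286 + (13/24 + √21/12))*192 = (30877/24 + √21/12)*192 = 247016 + 16*√21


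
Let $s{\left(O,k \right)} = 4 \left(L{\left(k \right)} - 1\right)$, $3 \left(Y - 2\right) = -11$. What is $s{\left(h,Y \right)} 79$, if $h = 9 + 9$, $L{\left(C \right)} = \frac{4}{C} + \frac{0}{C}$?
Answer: $- \frac{5372}{5} \approx -1074.4$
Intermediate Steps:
$Y = - \frac{5}{3}$ ($Y = 2 + \frac{1}{3} \left(-11\right) = 2 - \frac{11}{3} = - \frac{5}{3} \approx -1.6667$)
$L{\left(C \right)} = \frac{4}{C}$ ($L{\left(C \right)} = \frac{4}{C} + 0 = \frac{4}{C}$)
$h = 18$
$s{\left(O,k \right)} = -4 + \frac{16}{k}$ ($s{\left(O,k \right)} = 4 \left(\frac{4}{k} - 1\right) = 4 \left(-1 + \frac{4}{k}\right) = -4 + \frac{16}{k}$)
$s{\left(h,Y \right)} 79 = \left(-4 + \frac{16}{- \frac{5}{3}}\right) 79 = \left(-4 + 16 \left(- \frac{3}{5}\right)\right) 79 = \left(-4 - \frac{48}{5}\right) 79 = \left(- \frac{68}{5}\right) 79 = - \frac{5372}{5}$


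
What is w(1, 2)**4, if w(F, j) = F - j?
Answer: 1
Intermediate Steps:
w(1, 2)**4 = (1 - 1*2)**4 = (1 - 2)**4 = (-1)**4 = 1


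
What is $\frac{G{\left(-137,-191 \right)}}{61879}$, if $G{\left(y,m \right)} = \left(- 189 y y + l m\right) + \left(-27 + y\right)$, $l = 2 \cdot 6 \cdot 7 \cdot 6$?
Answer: $- \frac{3643769}{61879} \approx -58.885$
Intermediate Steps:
$l = 504$ ($l = 12 \cdot 7 \cdot 6 = 84 \cdot 6 = 504$)
$G{\left(y,m \right)} = -27 + y - 189 y^{2} + 504 m$ ($G{\left(y,m \right)} = \left(- 189 y y + 504 m\right) + \left(-27 + y\right) = \left(- 189 y^{2} + 504 m\right) + \left(-27 + y\right) = -27 + y - 189 y^{2} + 504 m$)
$\frac{G{\left(-137,-191 \right)}}{61879} = \frac{-27 - 137 - 189 \left(-137\right)^{2} + 504 \left(-191\right)}{61879} = \left(-27 - 137 - 3547341 - 96264\right) \frac{1}{61879} = \left(-3643769\right) \frac{1}{61879} = - \frac{3643769}{61879}$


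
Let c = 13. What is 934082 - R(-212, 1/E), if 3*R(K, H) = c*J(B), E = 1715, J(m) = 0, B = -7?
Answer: 934082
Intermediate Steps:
R(K, H) = 0 (R(K, H) = (13*0)/3 = (⅓)*0 = 0)
934082 - R(-212, 1/E) = 934082 - 1*0 = 934082 + 0 = 934082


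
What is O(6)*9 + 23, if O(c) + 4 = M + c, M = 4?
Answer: 77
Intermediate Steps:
O(c) = c (O(c) = -4 + (4 + c) = c)
O(6)*9 + 23 = 6*9 + 23 = 54 + 23 = 77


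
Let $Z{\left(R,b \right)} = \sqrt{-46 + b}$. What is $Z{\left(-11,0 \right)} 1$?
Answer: $i \sqrt{46} \approx 6.7823 i$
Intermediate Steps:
$Z{\left(-11,0 \right)} 1 = \sqrt{-46 + 0} \cdot 1 = \sqrt{-46} \cdot 1 = i \sqrt{46} \cdot 1 = i \sqrt{46}$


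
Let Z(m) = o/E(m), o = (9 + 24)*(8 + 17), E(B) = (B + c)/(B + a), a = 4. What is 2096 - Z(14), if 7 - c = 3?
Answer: 1271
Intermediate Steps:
c = 4 (c = 7 - 1*3 = 7 - 3 = 4)
E(B) = 1 (E(B) = (B + 4)/(B + 4) = (4 + B)/(4 + B) = 1)
o = 825 (o = 33*25 = 825)
Z(m) = 825 (Z(m) = 825/1 = 825*1 = 825)
2096 - Z(14) = 2096 - 1*825 = 2096 - 825 = 1271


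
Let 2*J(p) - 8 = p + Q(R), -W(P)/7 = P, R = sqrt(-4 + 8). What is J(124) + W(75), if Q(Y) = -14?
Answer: -466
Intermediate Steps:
R = 2 (R = sqrt(4) = 2)
W(P) = -7*P
J(p) = -3 + p/2 (J(p) = 4 + (p - 14)/2 = 4 + (-14 + p)/2 = 4 + (-7 + p/2) = -3 + p/2)
J(124) + W(75) = (-3 + (1/2)*124) - 7*75 = (-3 + 62) - 525 = 59 - 525 = -466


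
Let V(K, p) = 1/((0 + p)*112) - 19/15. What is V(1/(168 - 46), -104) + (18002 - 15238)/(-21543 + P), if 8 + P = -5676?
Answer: -6508996309/4757101440 ≈ -1.3683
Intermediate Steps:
P = -5684 (P = -8 - 5676 = -5684)
V(K, p) = -19/15 + 1/(112*p) (V(K, p) = (1/112)/p - 19*1/15 = 1/(112*p) - 19/15 = -19/15 + 1/(112*p))
V(1/(168 - 46), -104) + (18002 - 15238)/(-21543 + P) = (1/1680)*(15 - 2128*(-104))/(-104) + (18002 - 15238)/(-21543 - 5684) = (1/1680)*(-1/104)*(15 + 221312) + 2764/(-27227) = (1/1680)*(-1/104)*221327 + 2764*(-1/27227) = -221327/174720 - 2764/27227 = -6508996309/4757101440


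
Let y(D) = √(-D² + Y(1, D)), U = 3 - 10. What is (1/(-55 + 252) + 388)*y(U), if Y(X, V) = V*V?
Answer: 0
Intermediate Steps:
Y(X, V) = V²
U = -7
y(D) = 0 (y(D) = √(-D² + D²) = √0 = 0)
(1/(-55 + 252) + 388)*y(U) = (1/(-55 + 252) + 388)*0 = (1/197 + 388)*0 = (76437/197)*0 = 0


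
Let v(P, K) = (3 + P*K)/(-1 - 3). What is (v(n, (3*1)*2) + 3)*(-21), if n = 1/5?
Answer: -819/20 ≈ -40.950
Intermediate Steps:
n = ⅕ (n = 1*(⅕) = ⅕ ≈ 0.20000)
v(P, K) = -¾ - K*P/4 (v(P, K) = (3 + K*P)/(-4) = (3 + K*P)*(-¼) = -¾ - K*P/4)
(v(n, (3*1)*2) + 3)*(-21) = ((-¾ - ¼*(3*1)*2*⅕) + 3)*(-21) = ((-¾ - ¼*3*2*⅕) + 3)*(-21) = ((-¾ - ¼*6*⅕) + 3)*(-21) = ((-¾ - 3/10) + 3)*(-21) = (-21/20 + 3)*(-21) = (39/20)*(-21) = -819/20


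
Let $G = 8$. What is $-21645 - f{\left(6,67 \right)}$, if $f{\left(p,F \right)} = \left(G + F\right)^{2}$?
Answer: $-27270$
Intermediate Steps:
$f{\left(p,F \right)} = \left(8 + F\right)^{2}$
$-21645 - f{\left(6,67 \right)} = -21645 - \left(8 + 67\right)^{2} = -21645 - 75^{2} = -21645 - 5625 = -27270$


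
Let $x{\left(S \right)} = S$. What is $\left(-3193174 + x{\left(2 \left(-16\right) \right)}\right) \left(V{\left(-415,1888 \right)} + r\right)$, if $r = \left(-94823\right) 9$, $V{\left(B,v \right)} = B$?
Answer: $2726429533332$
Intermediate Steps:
$r = -853407$
$\left(-3193174 + x{\left(2 \left(-16\right) \right)}\right) \left(V{\left(-415,1888 \right)} + r\right) = \left(-3193174 + 2 \left(-16\right)\right) \left(-415 - 853407\right) = \left(-3193174 - 32\right) \left(-853822\right) = \left(-3193206\right) \left(-853822\right) = 2726429533332$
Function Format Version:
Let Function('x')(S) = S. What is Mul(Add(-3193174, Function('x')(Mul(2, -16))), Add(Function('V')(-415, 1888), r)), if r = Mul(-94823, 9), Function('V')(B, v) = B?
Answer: 2726429533332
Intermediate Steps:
r = -853407
Mul(Add(-3193174, Function('x')(Mul(2, -16))), Add(Function('V')(-415, 1888), r)) = Mul(Add(-3193174, Mul(2, -16)), Add(-415, -853407)) = Mul(Add(-3193174, -32), -853822) = Mul(-3193206, -853822) = 2726429533332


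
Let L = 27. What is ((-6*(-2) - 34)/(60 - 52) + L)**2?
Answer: 9409/16 ≈ 588.06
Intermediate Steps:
((-6*(-2) - 34)/(60 - 52) + L)**2 = ((-6*(-2) - 34)/(60 - 52) + 27)**2 = ((12 - 34)/8 + 27)**2 = (-22*1/8 + 27)**2 = (-11/4 + 27)**2 = (97/4)**2 = 9409/16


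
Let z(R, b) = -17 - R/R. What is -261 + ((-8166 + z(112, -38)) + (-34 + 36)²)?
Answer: -8441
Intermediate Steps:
z(R, b) = -18 (z(R, b) = -17 - 1*1 = -17 - 1 = -18)
-261 + ((-8166 + z(112, -38)) + (-34 + 36)²) = -261 + ((-8166 - 18) + (-34 + 36)²) = -261 + (-8184 + 2²) = -261 + (-8184 + 4) = -261 - 8180 = -8441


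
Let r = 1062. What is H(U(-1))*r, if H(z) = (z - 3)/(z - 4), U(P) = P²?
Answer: 708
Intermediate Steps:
H(z) = (-3 + z)/(-4 + z)
H(U(-1))*r = ((-3 + (-1)²)/(-4 + (-1)²))*1062 = ((-3 + 1)/(-4 + 1))*1062 = (-2/(-3))*1062 = -⅓*(-2)*1062 = (⅔)*1062 = 708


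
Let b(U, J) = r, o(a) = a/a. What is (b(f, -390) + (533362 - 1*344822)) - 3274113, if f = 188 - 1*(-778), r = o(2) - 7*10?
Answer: -3085642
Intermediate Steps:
o(a) = 1
r = -69 (r = 1 - 7*10 = 1 - 70 = -69)
f = 966 (f = 188 + 778 = 966)
b(U, J) = -69
(b(f, -390) + (533362 - 1*344822)) - 3274113 = (-69 + (533362 - 1*344822)) - 3274113 = (-69 + (533362 - 344822)) - 3274113 = (-69 + 188540) - 3274113 = 188471 - 3274113 = -3085642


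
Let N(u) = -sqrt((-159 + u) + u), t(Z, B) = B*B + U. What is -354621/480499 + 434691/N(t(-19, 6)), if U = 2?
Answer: -354621/480499 + 434691*I*sqrt(83)/83 ≈ -0.73803 + 47714.0*I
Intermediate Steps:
t(Z, B) = 2 + B**2 (t(Z, B) = B*B + 2 = B**2 + 2 = 2 + B**2)
N(u) = -sqrt(-159 + 2*u)
-354621/480499 + 434691/N(t(-19, 6)) = -354621/480499 + 434691/((-sqrt(-159 + 2*(2 + 6**2)))) = -354621*1/480499 + 434691/((-sqrt(-159 + 2*(2 + 36)))) = -354621/480499 + 434691/((-sqrt(-159 + 2*38))) = -354621/480499 + 434691/((-sqrt(-159 + 76))) = -354621/480499 + 434691/((-sqrt(-83))) = -354621/480499 + 434691/((-I*sqrt(83))) = -354621/480499 + 434691*(I*sqrt(83)/83) = -354621/480499 + 434691*I*sqrt(83)/83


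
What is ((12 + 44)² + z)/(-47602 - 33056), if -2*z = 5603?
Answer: -223/53772 ≈ -0.0041471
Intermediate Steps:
z = -5603/2 (z = -½*5603 = -5603/2 ≈ -2801.5)
((12 + 44)² + z)/(-47602 - 33056) = ((12 + 44)² - 5603/2)/(-47602 - 33056) = (56² - 5603/2)/(-80658) = (3136 - 5603/2)*(-1/80658) = (669/2)*(-1/80658) = -223/53772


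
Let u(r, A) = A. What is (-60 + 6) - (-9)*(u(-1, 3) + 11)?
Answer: 72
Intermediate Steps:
(-60 + 6) - (-9)*(u(-1, 3) + 11) = (-60 + 6) - (-9)*(3 + 11) = -54 - (-9)*14 = -54 - 1*(-126) = -54 + 126 = 72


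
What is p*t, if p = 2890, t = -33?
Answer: -95370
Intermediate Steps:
p*t = 2890*(-33) = -95370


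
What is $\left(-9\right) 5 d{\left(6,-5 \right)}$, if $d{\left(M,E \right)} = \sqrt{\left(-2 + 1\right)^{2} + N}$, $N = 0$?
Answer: $-45$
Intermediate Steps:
$d{\left(M,E \right)} = 1$ ($d{\left(M,E \right)} = \sqrt{\left(-2 + 1\right)^{2} + 0} = \sqrt{\left(-1\right)^{2} + 0} = \sqrt{1 + 0} = \sqrt{1} = 1$)
$\left(-9\right) 5 d{\left(6,-5 \right)} = \left(-9\right) 5 \cdot 1 = \left(-45\right) 1 = -45$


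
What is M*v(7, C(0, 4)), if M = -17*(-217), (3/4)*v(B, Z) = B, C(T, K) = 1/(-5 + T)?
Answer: 103292/3 ≈ 34431.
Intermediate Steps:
v(B, Z) = 4*B/3
M = 3689
M*v(7, C(0, 4)) = 3689*((4/3)*7) = 3689*(28/3) = 103292/3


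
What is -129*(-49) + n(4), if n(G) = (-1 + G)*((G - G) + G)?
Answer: 6333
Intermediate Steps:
n(G) = G*(-1 + G) (n(G) = (-1 + G)*(0 + G) = (-1 + G)*G = G*(-1 + G))
-129*(-49) + n(4) = -129*(-49) + 4*(-1 + 4) = 6321 + 4*3 = 6321 + 12 = 6333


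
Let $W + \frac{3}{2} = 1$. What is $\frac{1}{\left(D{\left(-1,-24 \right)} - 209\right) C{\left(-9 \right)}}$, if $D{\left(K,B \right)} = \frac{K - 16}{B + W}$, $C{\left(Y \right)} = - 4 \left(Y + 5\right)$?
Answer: $- \frac{49}{163312} \approx -0.00030004$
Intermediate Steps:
$W = - \frac{1}{2}$ ($W = - \frac{3}{2} + 1 = - \frac{1}{2} \approx -0.5$)
$C{\left(Y \right)} = -20 - 4 Y$ ($C{\left(Y \right)} = - 4 \left(5 + Y\right) = -20 - 4 Y$)
$D{\left(K,B \right)} = \frac{-16 + K}{- \frac{1}{2} + B}$ ($D{\left(K,B \right)} = \frac{K - 16}{B - \frac{1}{2}} = \frac{-16 + K}{- \frac{1}{2} + B}$)
$\frac{1}{\left(D{\left(-1,-24 \right)} - 209\right) C{\left(-9 \right)}} = \frac{1}{\left(\frac{2 \left(-16 - 1\right)}{-1 + 2 \left(-24\right)} - 209\right) \left(-20 - -36\right)} = \frac{1}{\left(2 \frac{1}{-1 - 48} \left(-17\right) - 209\right) \left(-20 + 36\right)} = \frac{1}{\left(2 \frac{1}{-49} \left(-17\right) - 209\right) 16} = \frac{1}{2 \left(- \frac{1}{49}\right) \left(-17\right) - 209} \cdot \frac{1}{16} = \frac{1}{\frac{34}{49} - 209} \cdot \frac{1}{16} = \frac{1}{- \frac{10207}{49}} \cdot \frac{1}{16} = \left(- \frac{49}{10207}\right) \frac{1}{16} = - \frac{49}{163312}$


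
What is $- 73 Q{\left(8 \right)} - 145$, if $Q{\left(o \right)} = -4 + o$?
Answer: $-437$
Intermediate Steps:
$- 73 Q{\left(8 \right)} - 145 = - 73 \left(-4 + 8\right) - 145 = \left(-73\right) 4 - 145 = -292 - 145 = -437$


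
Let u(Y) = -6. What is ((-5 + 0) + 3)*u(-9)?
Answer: 12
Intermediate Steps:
((-5 + 0) + 3)*u(-9) = ((-5 + 0) + 3)*(-6) = (-5 + 3)*(-6) = -2*(-6) = 12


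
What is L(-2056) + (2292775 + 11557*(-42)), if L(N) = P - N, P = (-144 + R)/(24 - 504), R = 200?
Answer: 108566213/60 ≈ 1.8094e+6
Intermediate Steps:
P = -7/60 (P = (-144 + 200)/(24 - 504) = 56/(-480) = 56*(-1/480) = -7/60 ≈ -0.11667)
L(N) = -7/60 - N
L(-2056) + (2292775 + 11557*(-42)) = (-7/60 - 1*(-2056)) + (2292775 + 11557*(-42)) = (-7/60 + 2056) + (2292775 - 485394) = 123353/60 + 1807381 = 108566213/60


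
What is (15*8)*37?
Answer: 4440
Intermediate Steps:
(15*8)*37 = 120*37 = 4440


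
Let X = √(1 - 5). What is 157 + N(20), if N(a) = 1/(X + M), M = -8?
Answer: 2667/17 - I/34 ≈ 156.88 - 0.029412*I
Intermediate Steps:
X = 2*I (X = √(-4) = 2*I ≈ 2.0*I)
N(a) = (-8 - 2*I)/68 (N(a) = 1/(2*I - 8) = 1/(-8 + 2*I) = (-8 - 2*I)/68)
157 + N(20) = 157 + (-2/17 - I/34) = 2667/17 - I/34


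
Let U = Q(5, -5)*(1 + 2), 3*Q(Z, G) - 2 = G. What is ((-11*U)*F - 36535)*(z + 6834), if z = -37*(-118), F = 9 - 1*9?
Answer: -409192000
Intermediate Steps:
Q(Z, G) = ⅔ + G/3
F = 0 (F = 9 - 9 = 0)
U = -3 (U = (⅔ + (⅓)*(-5))*(1 + 2) = (⅔ - 5/3)*3 = -1*3 = -3)
z = 4366
((-11*U)*F - 36535)*(z + 6834) = (-11*(-3)*0 - 36535)*(4366 + 6834) = (33*0 - 36535)*11200 = (0 - 36535)*11200 = -36535*11200 = -409192000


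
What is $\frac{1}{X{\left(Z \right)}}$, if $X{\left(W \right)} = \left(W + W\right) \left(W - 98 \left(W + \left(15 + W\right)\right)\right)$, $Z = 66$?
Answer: $- \frac{1}{1892880} \approx -5.283 \cdot 10^{-7}$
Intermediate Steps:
$X{\left(W \right)} = 2 W \left(-1470 - 195 W\right)$ ($X{\left(W \right)} = 2 W \left(W - 98 \left(15 + 2 W\right)\right) = 2 W \left(W - \left(1470 + 196 W\right)\right) = 2 W \left(-1470 - 195 W\right)$)
$\frac{1}{X{\left(Z \right)}} = \frac{1}{\left(-30\right) 66 \left(98 + 13 \cdot 66\right)} = \frac{1}{\left(-30\right) 66 \left(98 + 858\right)} = \frac{1}{\left(-30\right) 66 \cdot 956} = \frac{1}{-1892880} = - \frac{1}{1892880}$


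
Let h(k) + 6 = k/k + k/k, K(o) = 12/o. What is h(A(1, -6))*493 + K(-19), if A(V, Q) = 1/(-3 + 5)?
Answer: -37480/19 ≈ -1972.6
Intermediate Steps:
A(V, Q) = ½ (A(V, Q) = 1/2 = ½)
h(k) = -4 (h(k) = -6 + (k/k + k/k) = -6 + (1 + 1) = -6 + 2 = -4)
h(A(1, -6))*493 + K(-19) = -4*493 + 12/(-19) = -1972 + 12*(-1/19) = -1972 - 12/19 = -37480/19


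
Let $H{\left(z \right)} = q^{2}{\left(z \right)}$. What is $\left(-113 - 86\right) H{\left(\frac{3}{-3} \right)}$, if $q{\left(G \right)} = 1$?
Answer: $-199$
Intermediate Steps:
$H{\left(z \right)} = 1$ ($H{\left(z \right)} = 1^{2} = 1$)
$\left(-113 - 86\right) H{\left(\frac{3}{-3} \right)} = \left(-113 - 86\right) 1 = \left(-199\right) 1 = -199$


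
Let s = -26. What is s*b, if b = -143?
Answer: 3718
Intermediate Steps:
s*b = -26*(-143) = 3718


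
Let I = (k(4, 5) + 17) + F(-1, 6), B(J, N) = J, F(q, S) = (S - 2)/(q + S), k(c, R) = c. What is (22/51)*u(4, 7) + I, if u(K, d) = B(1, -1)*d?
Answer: 6329/255 ≈ 24.820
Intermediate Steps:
F(q, S) = (-2 + S)/(S + q)
I = 109/5 (I = (4 + 17) + (-2 + 6)/(6 - 1) = 21 + 4/5 = 21 + (⅕)*4 = 21 + ⅘ = 109/5 ≈ 21.800)
u(K, d) = d (u(K, d) = 1*d = d)
(22/51)*u(4, 7) + I = (22/51)*7 + 109/5 = 154/51 + 109/5 = 6329/255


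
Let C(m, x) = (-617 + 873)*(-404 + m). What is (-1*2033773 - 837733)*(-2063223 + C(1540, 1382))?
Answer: 5089477334942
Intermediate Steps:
C(m, x) = -103424 + 256*m (C(m, x) = 256*(-404 + m) = -103424 + 256*m)
(-1*2033773 - 837733)*(-2063223 + C(1540, 1382)) = (-1*2033773 - 837733)*(-2063223 + (-103424 + 256*1540)) = (-2033773 - 837733)*(-2063223 + (-103424 + 394240)) = -2871506*(-2063223 + 290816) = -2871506*(-1772407) = 5089477334942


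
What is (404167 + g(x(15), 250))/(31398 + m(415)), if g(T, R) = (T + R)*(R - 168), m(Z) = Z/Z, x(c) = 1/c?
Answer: 374711/27705 ≈ 13.525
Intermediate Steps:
m(Z) = 1
g(T, R) = (-168 + R)*(R + T) (g(T, R) = (R + T)*(-168 + R) = (-168 + R)*(R + T))
(404167 + g(x(15), 250))/(31398 + m(415)) = (404167 + (250² - 168*250 - 168/15 + 250/15))/(31398 + 1) = (404167 + (62500 - 42000 - 168*1/15 + 250*(1/15)))/31399 = (404167 + (62500 - 42000 - 56/5 + 50/3))*(1/31399) = (404167 + 307582/15)*(1/31399) = (6370087/15)*(1/31399) = 374711/27705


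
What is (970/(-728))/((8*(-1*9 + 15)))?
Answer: -485/17472 ≈ -0.027759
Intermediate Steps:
(970/(-728))/((8*(-1*9 + 15))) = (970*(-1/728))/((8*(-9 + 15))) = -485/(364*(8*6)) = -485/364/48 = -485/364*1/48 = -485/17472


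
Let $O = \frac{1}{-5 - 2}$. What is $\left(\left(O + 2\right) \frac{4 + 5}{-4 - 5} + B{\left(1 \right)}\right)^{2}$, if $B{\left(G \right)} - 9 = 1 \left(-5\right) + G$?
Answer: $\frac{484}{49} \approx 9.8775$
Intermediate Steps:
$B{\left(G \right)} = 4 + G$ ($B{\left(G \right)} = 9 + \left(1 \left(-5\right) + G\right) = 9 + \left(-5 + G\right) = 4 + G$)
$O = - \frac{1}{7}$ ($O = \frac{1}{-7} = - \frac{1}{7} \approx -0.14286$)
$\left(\left(O + 2\right) \frac{4 + 5}{-4 - 5} + B{\left(1 \right)}\right)^{2} = \left(\left(- \frac{1}{7} + 2\right) \frac{4 + 5}{-4 - 5} + \left(4 + 1\right)\right)^{2} = \left(\frac{13 \frac{9}{-9}}{7} + 5\right)^{2} = \left(\frac{13 \cdot 9 \left(- \frac{1}{9}\right)}{7} + 5\right)^{2} = \left(\frac{13}{7} \left(-1\right) + 5\right)^{2} = \left(- \frac{13}{7} + 5\right)^{2} = \left(\frac{22}{7}\right)^{2} = \frac{484}{49}$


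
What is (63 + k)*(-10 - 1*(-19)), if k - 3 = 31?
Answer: 873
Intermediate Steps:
k = 34 (k = 3 + 31 = 34)
(63 + k)*(-10 - 1*(-19)) = (63 + 34)*(-10 - 1*(-19)) = 97*(-10 + 19) = 97*9 = 873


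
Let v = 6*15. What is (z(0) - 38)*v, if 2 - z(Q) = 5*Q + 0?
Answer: -3240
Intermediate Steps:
z(Q) = 2 - 5*Q (z(Q) = 2 - (5*Q + 0) = 2 - 5*Q)
v = 90
(z(0) - 38)*v = ((2 - 5*0) - 38)*90 = ((2 + 0) - 38)*90 = (2 - 38)*90 = -36*90 = -3240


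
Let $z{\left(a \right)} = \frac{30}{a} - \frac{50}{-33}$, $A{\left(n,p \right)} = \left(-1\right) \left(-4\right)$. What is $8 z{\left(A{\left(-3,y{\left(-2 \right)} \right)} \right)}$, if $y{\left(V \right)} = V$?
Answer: $\frac{2380}{33} \approx 72.121$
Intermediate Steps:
$A{\left(n,p \right)} = 4$
$z{\left(a \right)} = \frac{50}{33} + \frac{30}{a}$ ($z{\left(a \right)} = \frac{30}{a} - - \frac{50}{33} = \frac{30}{a} + \frac{50}{33} = \frac{50}{33} + \frac{30}{a}$)
$8 z{\left(A{\left(-3,y{\left(-2 \right)} \right)} \right)} = 8 \left(\frac{50}{33} + \frac{30}{4}\right) = 8 \left(\frac{50}{33} + 30 \cdot \frac{1}{4}\right) = 8 \left(\frac{50}{33} + \frac{15}{2}\right) = 8 \cdot \frac{595}{66} = \frac{2380}{33}$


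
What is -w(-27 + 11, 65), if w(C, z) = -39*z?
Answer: 2535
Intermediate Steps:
-w(-27 + 11, 65) = -(-39)*65 = -1*(-2535) = 2535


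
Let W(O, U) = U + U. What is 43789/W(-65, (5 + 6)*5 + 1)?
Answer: 43789/112 ≈ 390.97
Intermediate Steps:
W(O, U) = 2*U
43789/W(-65, (5 + 6)*5 + 1) = 43789/((2*((5 + 6)*5 + 1))) = 43789/((2*(11*5 + 1))) = 43789/((2*(55 + 1))) = 43789/((2*56)) = 43789/112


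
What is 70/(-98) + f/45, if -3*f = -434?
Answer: 2363/945 ≈ 2.5005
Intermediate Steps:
f = 434/3 (f = -1/3*(-434) = 434/3 ≈ 144.67)
70/(-98) + f/45 = 70/(-98) + (434/3)/45 = 70*(-1/98) + (434/3)*(1/45) = -5/7 + 434/135 = 2363/945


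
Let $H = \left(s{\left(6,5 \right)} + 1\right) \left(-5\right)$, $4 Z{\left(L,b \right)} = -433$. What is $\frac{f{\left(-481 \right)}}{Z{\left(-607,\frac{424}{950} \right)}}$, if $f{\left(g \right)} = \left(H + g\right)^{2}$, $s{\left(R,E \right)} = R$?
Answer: $- \frac{1065024}{433} \approx -2459.6$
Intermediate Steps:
$Z{\left(L,b \right)} = - \frac{433}{4}$ ($Z{\left(L,b \right)} = \frac{1}{4} \left(-433\right) = - \frac{433}{4}$)
$H = -35$ ($H = \left(6 + 1\right) \left(-5\right) = 7 \left(-5\right) = -35$)
$f{\left(g \right)} = \left(-35 + g\right)^{2}$
$\frac{f{\left(-481 \right)}}{Z{\left(-607,\frac{424}{950} \right)}} = \frac{\left(-35 - 481\right)^{2}}{- \frac{433}{4}} = \left(-516\right)^{2} \left(- \frac{4}{433}\right) = 266256 \left(- \frac{4}{433}\right) = - \frac{1065024}{433}$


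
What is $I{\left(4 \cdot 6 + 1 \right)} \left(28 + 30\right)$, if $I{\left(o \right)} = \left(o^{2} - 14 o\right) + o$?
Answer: $17400$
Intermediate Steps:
$I{\left(o \right)} = o^{2} - 13 o$
$I{\left(4 \cdot 6 + 1 \right)} \left(28 + 30\right) = \left(4 \cdot 6 + 1\right) \left(-13 + \left(4 \cdot 6 + 1\right)\right) \left(28 + 30\right) = \left(24 + 1\right) \left(-13 + \left(24 + 1\right)\right) 58 = 25 \left(-13 + 25\right) 58 = 25 \cdot 12 \cdot 58 = 300 \cdot 58 = 17400$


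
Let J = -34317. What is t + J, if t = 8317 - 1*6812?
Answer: -32812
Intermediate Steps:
t = 1505 (t = 8317 - 6812 = 1505)
t + J = 1505 - 34317 = -32812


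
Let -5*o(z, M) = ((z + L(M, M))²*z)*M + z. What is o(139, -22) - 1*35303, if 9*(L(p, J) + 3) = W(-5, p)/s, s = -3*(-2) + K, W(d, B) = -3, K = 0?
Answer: 9126742013/810 ≈ 1.1268e+7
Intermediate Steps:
s = 6 (s = -3*(-2) + 0 = 6 + 0 = 6)
L(p, J) = -55/18 (L(p, J) = -3 + (-3/6)/9 = -3 + (-3*⅙)/9 = -3 + (⅑)*(-½) = -3 - 1/18 = -55/18)
o(z, M) = -z/5 - M*z*(-55/18 + z)²/5 (o(z, M) = -(((z - 55/18)²*z)*M + z)/5 = -(((-55/18 + z)²*z)*M + z)/5 = -((z*(-55/18 + z)²)*M + z)/5 = -(M*z*(-55/18 + z)² + z)/5 = -(z + M*z*(-55/18 + z)²)/5 = -z/5 - M*z*(-55/18 + z)²/5)
o(139, -22) - 1*35303 = -1/1620*139*(324 - 22*(-55 + 18*139)²) - 1*35303 = -1/1620*139*(324 - 22*(-55 + 2502)²) - 35303 = -1/1620*139*(324 - 22*2447²) - 35303 = -1/1620*139*(324 - 22*5987809) - 35303 = -1/1620*139*(324 - 131731798) - 35303 = -1/1620*139*(-131731474) - 35303 = 9155337443/810 - 35303 = 9126742013/810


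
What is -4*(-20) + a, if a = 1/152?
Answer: 12161/152 ≈ 80.007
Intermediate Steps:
a = 1/152 ≈ 0.0065789
-4*(-20) + a = -4*(-20) + 1/152 = 80 + 1/152 = 12161/152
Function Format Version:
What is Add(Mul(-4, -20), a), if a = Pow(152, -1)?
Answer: Rational(12161, 152) ≈ 80.007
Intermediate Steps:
a = Rational(1, 152) ≈ 0.0065789
Add(Mul(-4, -20), a) = Add(Mul(-4, -20), Rational(1, 152)) = Add(80, Rational(1, 152)) = Rational(12161, 152)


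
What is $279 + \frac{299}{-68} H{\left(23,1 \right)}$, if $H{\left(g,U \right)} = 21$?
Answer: $\frac{12693}{68} \approx 186.66$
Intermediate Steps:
$279 + \frac{299}{-68} H{\left(23,1 \right)} = 279 + \frac{299}{-68} \cdot 21 = 279 + 299 \left(- \frac{1}{68}\right) 21 = 279 - \frac{6279}{68} = \frac{12693}{68}$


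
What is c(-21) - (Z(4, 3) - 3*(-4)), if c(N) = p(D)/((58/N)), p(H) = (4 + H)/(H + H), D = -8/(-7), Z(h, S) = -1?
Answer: -2741/232 ≈ -11.815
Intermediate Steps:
D = 8/7 (D = -8*(-⅐) = 8/7 ≈ 1.1429)
p(H) = (4 + H)/(2*H) (p(H) = (4 + H)/((2*H)) = (4 + H)*(1/(2*H)) = (4 + H)/(2*H))
c(N) = 9*N/232 (c(N) = ((4 + 8/7)/(2*(8/7)))/((58/N)) = ((½)*(7/8)*(36/7))*(N/58) = 9*(N/58)/4 = 9*N/232)
c(-21) - (Z(4, 3) - 3*(-4)) = (9/232)*(-21) - (-1 - 3*(-4)) = -189/232 - (-1 + 12) = -189/232 - 1*11 = -189/232 - 11 = -2741/232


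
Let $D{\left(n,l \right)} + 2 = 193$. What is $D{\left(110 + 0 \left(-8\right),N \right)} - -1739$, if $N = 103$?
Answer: $1930$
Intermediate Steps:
$D{\left(n,l \right)} = 191$ ($D{\left(n,l \right)} = -2 + 193 = 191$)
$D{\left(110 + 0 \left(-8\right),N \right)} - -1739 = 191 - -1739 = 191 + 1739 = 1930$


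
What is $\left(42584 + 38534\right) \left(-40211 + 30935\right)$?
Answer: $-752450568$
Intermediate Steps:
$\left(42584 + 38534\right) \left(-40211 + 30935\right) = 81118 \left(-9276\right) = -752450568$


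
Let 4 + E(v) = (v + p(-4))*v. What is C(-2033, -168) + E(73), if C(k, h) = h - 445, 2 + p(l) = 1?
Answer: 4639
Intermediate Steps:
p(l) = -1 (p(l) = -2 + 1 = -1)
C(k, h) = -445 + h
E(v) = -4 + v*(-1 + v) (E(v) = -4 + (v - 1)*v = -4 + (-1 + v)*v = -4 + v*(-1 + v))
C(-2033, -168) + E(73) = (-445 - 168) + (-4 + 73² - 1*73) = -613 + (-4 + 5329 - 73) = -613 + 5252 = 4639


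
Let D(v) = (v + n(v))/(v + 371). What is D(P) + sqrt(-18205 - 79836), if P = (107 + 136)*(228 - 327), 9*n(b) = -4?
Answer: 216517/213174 + I*sqrt(98041) ≈ 1.0157 + 313.12*I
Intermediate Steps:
n(b) = -4/9 (n(b) = (1/9)*(-4) = -4/9)
P = -24057 (P = 243*(-99) = -24057)
D(v) = (-4/9 + v)/(371 + v) (D(v) = (v - 4/9)/(v + 371) = (-4/9 + v)/(371 + v))
D(P) + sqrt(-18205 - 79836) = (-4/9 - 24057)/(371 - 24057) + sqrt(-18205 - 79836) = -216517/9/(-23686) + sqrt(-98041) = -1/23686*(-216517/9) + I*sqrt(98041) = 216517/213174 + I*sqrt(98041)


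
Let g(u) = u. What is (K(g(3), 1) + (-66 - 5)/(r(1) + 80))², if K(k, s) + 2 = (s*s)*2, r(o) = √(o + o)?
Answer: 5041/(80 + √2)² ≈ 0.76053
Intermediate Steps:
r(o) = √2*√o (r(o) = √(2*o) = √2*√o)
K(k, s) = -2 + 2*s² (K(k, s) = -2 + (s*s)*2 = -2 + s²*2 = -2 + 2*s²)
(K(g(3), 1) + (-66 - 5)/(r(1) + 80))² = ((-2 + 2*1²) + (-66 - 5)/(√2*√1 + 80))² = ((-2 + 2*1) - 71/(√2*1 + 80))² = ((-2 + 2) - 71/(√2 + 80))² = (0 - 71/(80 + √2))² = (-71/(80 + √2))² = 5041/(80 + √2)²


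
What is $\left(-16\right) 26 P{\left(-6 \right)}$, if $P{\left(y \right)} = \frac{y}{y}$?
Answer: $-416$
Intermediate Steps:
$P{\left(y \right)} = 1$
$\left(-16\right) 26 P{\left(-6 \right)} = \left(-16\right) 26 \cdot 1 = \left(-416\right) 1 = -416$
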